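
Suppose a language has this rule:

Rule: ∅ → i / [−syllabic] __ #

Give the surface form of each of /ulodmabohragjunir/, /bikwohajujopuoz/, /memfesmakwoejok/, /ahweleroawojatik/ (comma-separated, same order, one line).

/ulodmabohragjunir/: the form ends in the consonant /r/, so [i] is inserted word-finally. → [ulodmabohragjuniri].
/bikwohajujopuoz/: the form ends in the consonant /z/, so [i] is inserted word-finally. → [bikwohajujopuozi].
/memfesmakwoejok/: the form ends in the consonant /k/, so [i] is inserted word-finally. → [memfesmakwoejoki].
/ahweleroawojatik/: the form ends in the consonant /k/, so [i] is inserted word-finally. → [ahweleroawojatiki].

ulodmabohragjuniri, bikwohajujopuozi, memfesmakwoejoki, ahweleroawojatiki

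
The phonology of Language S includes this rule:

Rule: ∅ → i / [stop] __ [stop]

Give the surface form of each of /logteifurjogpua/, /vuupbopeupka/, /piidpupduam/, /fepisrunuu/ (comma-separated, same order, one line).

logiteifurjogipua, vuupibopeupika, piidipupiduam, fepisrunuu

/logteifurjogpua/: /g/ and /t/ form a stop–stop cluster, so [i] is inserted between them. /g/ and /p/ form a stop–stop cluster, so [i] is inserted between them. → [logiteifurjogipua].
/vuupbopeupka/: /p/ and /b/ form a stop–stop cluster, so [i] is inserted between them. /p/ and /k/ form a stop–stop cluster, so [i] is inserted between them. → [vuupibopeupika].
/piidpupduam/: /d/ and /p/ form a stop–stop cluster, so [i] is inserted between them. /p/ and /d/ form a stop–stop cluster, so [i] is inserted between them. → [piidipupiduam].
/fepisrunuu/: the rule's environment is not met; surfaces unchanged as [fepisrunuu].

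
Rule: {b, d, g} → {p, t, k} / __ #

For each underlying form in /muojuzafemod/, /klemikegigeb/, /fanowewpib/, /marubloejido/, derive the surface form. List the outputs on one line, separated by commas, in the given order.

/muojuzafemod/: /d/ is a voiced stop in word-final position, so it devoices to [t]. → [muojuzafemot].
/klemikegigeb/: /b/ is a voiced stop in word-final position, so it devoices to [p]. → [klemikegigep].
/fanowewpib/: /b/ is a voiced stop in word-final position, so it devoices to [p]. → [fanowewpip].
/marubloejido/: the rule's environment is not met; surfaces unchanged as [marubloejido].

muojuzafemot, klemikegigep, fanowewpip, marubloejido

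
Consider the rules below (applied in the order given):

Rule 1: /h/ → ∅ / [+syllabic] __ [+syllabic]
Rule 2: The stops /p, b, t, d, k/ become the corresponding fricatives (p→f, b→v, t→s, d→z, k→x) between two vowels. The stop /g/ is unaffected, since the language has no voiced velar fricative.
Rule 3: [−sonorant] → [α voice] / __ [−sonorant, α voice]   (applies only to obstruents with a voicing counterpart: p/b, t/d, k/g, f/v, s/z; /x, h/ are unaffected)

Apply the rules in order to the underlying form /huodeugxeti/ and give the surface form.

Rule 1 (intervocalic h-deletion): no segment meets the environment; /huodeugxeti/ is unchanged.
Rule 2 (intervocalic spirantization): /d/ is a stop between vowels /o/ and /e/, so it spirantizes to the fricative [z]. /t/ is a stop between vowels /e/ and /i/, so it spirantizes to the fricative [s]. /huodeugxeti/ → huozeugxesi.
Rule 3 (regressive voicing assimilation): /g/ precedes the voiceless obstruent /x/, so it devoices to [k] by assimilation. /huozeugxesi/ → huozeukxesi.

huozeukxesi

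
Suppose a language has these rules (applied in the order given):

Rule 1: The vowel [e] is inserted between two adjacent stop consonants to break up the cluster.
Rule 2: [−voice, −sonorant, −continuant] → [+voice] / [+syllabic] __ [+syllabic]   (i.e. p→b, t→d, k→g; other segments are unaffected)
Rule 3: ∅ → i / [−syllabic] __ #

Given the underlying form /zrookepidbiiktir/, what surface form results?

zroogebidebiigediri

Rule 1 (stop-cluster e-epenthesis): /d/ and /b/ form a stop–stop cluster, so [e] is inserted between them. /k/ and /t/ form a stop–stop cluster, so [e] is inserted between them. /zrookepidbiiktir/ → zrookepidebiiketir.
Rule 2 (intervocalic voicing): /k/ is a voiceless stop between vowels /o/ and /e/, so it voices to [g]. /p/ is a voiceless stop between vowels /e/ and /i/, so it voices to [b]. /k/ is a voiceless stop between vowels /i/ and /e/, so it voices to [g]. /t/ is a voiceless stop between vowels /e/ and /i/, so it voices to [d]. /zrookepidebiiketir/ → zroogebidebiigedir.
Rule 3 (final i-epenthesis): the form ends in the consonant /r/, so [i] is inserted word-finally. /zroogebidebiigedir/ → zroogebidebiigediri.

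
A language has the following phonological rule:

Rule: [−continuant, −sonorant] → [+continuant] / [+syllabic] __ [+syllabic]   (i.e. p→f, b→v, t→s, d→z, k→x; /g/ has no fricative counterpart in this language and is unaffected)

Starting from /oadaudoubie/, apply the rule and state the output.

oazauzouvie

/d/ is a stop between vowels /a/ and /a/, so it spirantizes to the fricative [z].
/d/ is a stop between vowels /u/ and /o/, so it spirantizes to the fricative [z].
/b/ is a stop between vowels /u/ and /i/, so it spirantizes to the fricative [v].
Surface form: [oazauzouvie].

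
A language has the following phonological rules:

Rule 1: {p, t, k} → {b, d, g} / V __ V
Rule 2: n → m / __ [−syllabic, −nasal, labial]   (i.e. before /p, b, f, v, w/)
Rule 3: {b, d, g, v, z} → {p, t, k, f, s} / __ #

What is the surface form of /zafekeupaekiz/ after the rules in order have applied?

zafegeubaegis

Rule 1 (intervocalic voicing): /k/ is a voiceless stop between vowels /e/ and /e/, so it voices to [g]. /p/ is a voiceless stop between vowels /u/ and /a/, so it voices to [b]. /k/ is a voiceless stop between vowels /e/ and /i/, so it voices to [g]. /zafekeupaekiz/ → zafegeubaegiz.
Rule 2 (nasal place assimilation): no segment meets the environment; /zafegeubaegiz/ is unchanged.
Rule 3 (final devoicing): /z/ is a voiced obstruent in word-final position, so it devoices to [s]. /zafegeubaegiz/ → zafegeubaegis.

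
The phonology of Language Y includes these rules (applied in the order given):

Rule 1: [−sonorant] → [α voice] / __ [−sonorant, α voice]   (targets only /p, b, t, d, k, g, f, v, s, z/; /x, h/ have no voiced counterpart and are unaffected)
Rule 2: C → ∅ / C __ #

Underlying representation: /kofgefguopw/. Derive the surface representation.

kovgevguop

Rule 1 (regressive voicing assimilation): /f/ precedes the voiced obstruent /g/, so it voices to [v] by assimilation. /f/ precedes the voiced obstruent /g/, so it voices to [v] by assimilation. /kofgefguopw/ → kovgevguopw.
Rule 2 (final cluster simplification): /w/ is the second consonant of a word-final cluster /pw/, so it deletes. /kovgevguopw/ → kovgevguop.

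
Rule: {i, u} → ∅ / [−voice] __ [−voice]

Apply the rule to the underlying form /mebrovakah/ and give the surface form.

No segment of /mebrovakah/ meets the structural description of the rule, so the form surfaces unchanged.

mebrovakah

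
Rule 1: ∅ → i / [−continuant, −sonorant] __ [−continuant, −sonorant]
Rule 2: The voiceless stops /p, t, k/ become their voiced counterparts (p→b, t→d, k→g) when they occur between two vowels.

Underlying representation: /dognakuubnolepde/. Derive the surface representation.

dognaguubnolebide

Rule 1 (stop-cluster i-epenthesis): /p/ and /d/ form a stop–stop cluster, so [i] is inserted between them. /dognakuubnolepde/ → dognakuubnolepide.
Rule 2 (intervocalic voicing): /k/ is a voiceless stop between vowels /a/ and /u/, so it voices to [g]. /p/ is a voiceless stop between vowels /e/ and /i/, so it voices to [b]. /dognakuubnolepide/ → dognaguubnolebide.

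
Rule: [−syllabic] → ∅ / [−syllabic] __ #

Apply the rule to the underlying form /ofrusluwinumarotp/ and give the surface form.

ofrusluwinumarot

/p/ is the second consonant of a word-final cluster /tp/, so it deletes.
Surface form: [ofrusluwinumarot].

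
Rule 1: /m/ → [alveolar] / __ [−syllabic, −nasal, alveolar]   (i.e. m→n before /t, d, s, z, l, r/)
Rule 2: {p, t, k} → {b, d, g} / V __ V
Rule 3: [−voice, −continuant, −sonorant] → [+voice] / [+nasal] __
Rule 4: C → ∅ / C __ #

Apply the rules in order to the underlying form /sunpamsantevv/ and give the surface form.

sunbansandev

Rule 1 (nasal place assimilation): /m/ precedes the alveolar consonant /s/, so it assimilates in place to [n]. /sunpamsantevv/ → sunpansantevv.
Rule 2 (intervocalic voicing): no segment meets the environment; /sunpansantevv/ is unchanged.
Rule 3 (post-nasal voicing): /p/ is a voiceless stop immediately after the nasal /n/, so it voices to [b]. /t/ is a voiceless stop immediately after the nasal /n/, so it voices to [d]. /sunpansantevv/ → sunbansandevv.
Rule 4 (final cluster simplification): /v/ is the second consonant of a word-final cluster /vv/, so it deletes. /sunbansandevv/ → sunbansandev.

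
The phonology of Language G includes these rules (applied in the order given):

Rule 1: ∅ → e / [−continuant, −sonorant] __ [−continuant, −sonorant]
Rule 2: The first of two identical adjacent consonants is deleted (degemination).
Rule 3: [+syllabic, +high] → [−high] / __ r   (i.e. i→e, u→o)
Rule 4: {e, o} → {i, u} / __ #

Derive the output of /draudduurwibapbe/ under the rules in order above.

draudeduorwibapebi

Rule 1 (stop-cluster e-epenthesis): /d/ and /d/ form a stop–stop cluster, so [e] is inserted between them. /p/ and /b/ form a stop–stop cluster, so [e] is inserted between them. /draudduurwibapbe/ → draudeduurwibapebe.
Rule 2 (degemination): no segment meets the environment; /draudeduurwibapebe/ is unchanged.
Rule 3 (pre-rhotic lowering): /u/ is a high vowel immediately before /r/, so it lowers to [o]. /draudeduurwibapebe/ → draudeduorwibapebe.
Rule 4 (final vowel raising): /e/ is a mid vowel in word-final position, so it raises to [i]. /draudeduorwibapebe/ → draudeduorwibapebi.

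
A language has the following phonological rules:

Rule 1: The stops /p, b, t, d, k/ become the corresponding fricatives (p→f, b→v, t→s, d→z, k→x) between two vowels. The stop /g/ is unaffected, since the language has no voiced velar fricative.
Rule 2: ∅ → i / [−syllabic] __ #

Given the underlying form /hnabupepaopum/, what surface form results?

hnavufefaofumi

Rule 1 (intervocalic spirantization): /b/ is a stop between vowels /a/ and /u/, so it spirantizes to the fricative [v]. /p/ is a stop between vowels /u/ and /e/, so it spirantizes to the fricative [f]. /p/ is a stop between vowels /e/ and /a/, so it spirantizes to the fricative [f]. /p/ is a stop between vowels /o/ and /u/, so it spirantizes to the fricative [f]. /hnabupepaopum/ → hnavufefaofum.
Rule 2 (final i-epenthesis): the form ends in the consonant /m/, so [i] is inserted word-finally. /hnavufefaofum/ → hnavufefaofumi.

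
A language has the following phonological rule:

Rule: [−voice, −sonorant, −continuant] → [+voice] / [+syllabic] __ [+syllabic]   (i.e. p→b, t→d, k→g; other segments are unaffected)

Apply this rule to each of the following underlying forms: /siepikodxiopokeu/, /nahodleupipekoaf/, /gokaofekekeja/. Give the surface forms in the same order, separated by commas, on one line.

siebigodxiobogeu, nahodleubibegoaf, gogaofegegeja

/siepikodxiopokeu/: /p/ is a voiceless stop between vowels /e/ and /i/, so it voices to [b]. /k/ is a voiceless stop between vowels /i/ and /o/, so it voices to [g]. /p/ is a voiceless stop between vowels /o/ and /o/, so it voices to [b]. /k/ is a voiceless stop between vowels /o/ and /e/, so it voices to [g]. → [siebigodxiobogeu].
/nahodleupipekoaf/: /p/ is a voiceless stop between vowels /u/ and /i/, so it voices to [b]. /p/ is a voiceless stop between vowels /i/ and /e/, so it voices to [b]. /k/ is a voiceless stop between vowels /e/ and /o/, so it voices to [g]. → [nahodleubibegoaf].
/gokaofekekeja/: /k/ is a voiceless stop between vowels /o/ and /a/, so it voices to [g]. /k/ is a voiceless stop between vowels /e/ and /e/, so it voices to [g]. /k/ is a voiceless stop between vowels /e/ and /e/, so it voices to [g]. → [gogaofegegeja].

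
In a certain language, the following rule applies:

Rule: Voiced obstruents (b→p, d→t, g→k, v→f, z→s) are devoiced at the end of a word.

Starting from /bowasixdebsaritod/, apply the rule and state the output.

bowasixdebsaritot

/d/ is a voiced obstruent in word-final position, so it devoices to [t].
Surface form: [bowasixdebsaritot].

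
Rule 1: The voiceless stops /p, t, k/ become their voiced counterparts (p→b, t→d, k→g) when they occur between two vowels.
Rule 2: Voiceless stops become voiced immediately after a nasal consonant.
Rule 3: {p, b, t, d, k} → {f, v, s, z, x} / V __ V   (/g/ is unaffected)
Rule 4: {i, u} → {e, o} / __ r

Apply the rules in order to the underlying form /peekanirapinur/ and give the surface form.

Rule 1 (intervocalic voicing): /k/ is a voiceless stop between vowels /e/ and /a/, so it voices to [g]. /p/ is a voiceless stop between vowels /a/ and /i/, so it voices to [b]. /peekanirapinur/ → peeganirabinur.
Rule 2 (post-nasal voicing): no segment meets the environment; /peeganirabinur/ is unchanged.
Rule 3 (intervocalic spirantization): /b/ is a stop between vowels /a/ and /i/, so it spirantizes to the fricative [v]. /peeganirabinur/ → peeganiravinur.
Rule 4 (pre-rhotic lowering): /i/ is a high vowel immediately before /r/, so it lowers to [e]. /u/ is a high vowel immediately before /r/, so it lowers to [o]. /peeganiravinur/ → peeganeravinor.

peeganeravinor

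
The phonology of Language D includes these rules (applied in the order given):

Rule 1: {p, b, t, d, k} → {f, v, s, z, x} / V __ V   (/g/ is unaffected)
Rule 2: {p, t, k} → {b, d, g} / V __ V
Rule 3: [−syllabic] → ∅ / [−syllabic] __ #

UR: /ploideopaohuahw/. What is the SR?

Rule 1 (intervocalic spirantization): /d/ is a stop between vowels /i/ and /e/, so it spirantizes to the fricative [z]. /p/ is a stop between vowels /o/ and /a/, so it spirantizes to the fricative [f]. /ploideopaohuahw/ → ploizeofaohuahw.
Rule 2 (intervocalic voicing): no segment meets the environment; /ploizeofaohuahw/ is unchanged.
Rule 3 (final cluster simplification): /w/ is the second consonant of a word-final cluster /hw/, so it deletes. /ploizeofaohuahw/ → ploizeofaohuah.

ploizeofaohuah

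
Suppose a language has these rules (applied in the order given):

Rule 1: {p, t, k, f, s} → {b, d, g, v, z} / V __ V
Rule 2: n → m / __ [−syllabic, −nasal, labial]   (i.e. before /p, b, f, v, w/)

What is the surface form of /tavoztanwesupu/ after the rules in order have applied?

Rule 1 (intervocalic voicing): /s/ is a voiceless obstruent between vowels /e/ and /u/, so it voices to [z]. /p/ is a voiceless obstruent between vowels /u/ and /u/, so it voices to [b]. /tavoztanwesupu/ → tavoztanwezubu.
Rule 2 (nasal place assimilation): /n/ precedes the labial consonant /w/, so it assimilates in place to [m]. /tavoztanwezubu/ → tavoztamwezubu.

tavoztamwezubu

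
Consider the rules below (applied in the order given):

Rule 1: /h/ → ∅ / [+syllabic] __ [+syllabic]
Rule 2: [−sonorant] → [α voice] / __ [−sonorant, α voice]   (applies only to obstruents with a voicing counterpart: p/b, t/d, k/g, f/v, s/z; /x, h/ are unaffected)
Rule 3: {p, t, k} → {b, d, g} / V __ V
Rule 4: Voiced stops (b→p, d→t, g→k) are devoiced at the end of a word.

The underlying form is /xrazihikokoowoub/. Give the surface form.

Rule 1 (intervocalic h-deletion): /h/ occurs between vowels /i/ and /i/, so it deletes. /xrazihikokoowoub/ → xraziikokoowoub.
Rule 2 (regressive voicing assimilation): no segment meets the environment; /xraziikokoowoub/ is unchanged.
Rule 3 (intervocalic voicing): /k/ is a voiceless stop between vowels /i/ and /o/, so it voices to [g]. /k/ is a voiceless stop between vowels /o/ and /o/, so it voices to [g]. /xraziikokoowoub/ → xraziigogoowoub.
Rule 4 (final devoicing): /b/ is a voiced stop in word-final position, so it devoices to [p]. /xraziigogoowoub/ → xraziigogoowoup.

xraziigogoowoup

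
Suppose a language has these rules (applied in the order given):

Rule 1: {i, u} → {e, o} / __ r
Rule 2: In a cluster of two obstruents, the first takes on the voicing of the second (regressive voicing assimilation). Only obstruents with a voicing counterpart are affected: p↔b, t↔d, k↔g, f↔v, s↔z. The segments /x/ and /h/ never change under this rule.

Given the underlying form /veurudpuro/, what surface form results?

veorutporo

Rule 1 (pre-rhotic lowering): /u/ is a high vowel immediately before /r/, so it lowers to [o]. /u/ is a high vowel immediately before /r/, so it lowers to [o]. /veurudpuro/ → veorudporo.
Rule 2 (regressive voicing assimilation): /d/ precedes the voiceless obstruent /p/, so it devoices to [t] by assimilation. /veorudporo/ → veorutporo.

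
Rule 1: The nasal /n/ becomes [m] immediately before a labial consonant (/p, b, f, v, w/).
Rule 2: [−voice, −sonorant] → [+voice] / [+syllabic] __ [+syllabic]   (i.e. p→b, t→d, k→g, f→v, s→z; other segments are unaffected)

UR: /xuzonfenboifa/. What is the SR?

xuzomfemboiva

Rule 1 (nasal place assimilation): /n/ precedes the labial consonant /f/, so it assimilates in place to [m]. /n/ precedes the labial consonant /b/, so it assimilates in place to [m]. /xuzonfenboifa/ → xuzomfemboifa.
Rule 2 (intervocalic voicing): /f/ is a voiceless obstruent between vowels /i/ and /a/, so it voices to [v]. /xuzomfemboifa/ → xuzomfemboiva.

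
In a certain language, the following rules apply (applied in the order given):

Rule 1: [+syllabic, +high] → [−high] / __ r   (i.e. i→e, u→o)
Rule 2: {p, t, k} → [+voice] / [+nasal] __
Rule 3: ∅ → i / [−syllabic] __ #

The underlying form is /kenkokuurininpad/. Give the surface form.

kengokuorininbadi

Rule 1 (pre-rhotic lowering): /u/ is a high vowel immediately before /r/, so it lowers to [o]. /kenkokuurininpad/ → kenkokuorininpad.
Rule 2 (post-nasal voicing): /k/ is a voiceless stop immediately after the nasal /n/, so it voices to [g]. /p/ is a voiceless stop immediately after the nasal /n/, so it voices to [b]. /kenkokuorininpad/ → kengokuorininbad.
Rule 3 (final i-epenthesis): the form ends in the consonant /d/, so [i] is inserted word-finally. /kengokuorininbad/ → kengokuorininbadi.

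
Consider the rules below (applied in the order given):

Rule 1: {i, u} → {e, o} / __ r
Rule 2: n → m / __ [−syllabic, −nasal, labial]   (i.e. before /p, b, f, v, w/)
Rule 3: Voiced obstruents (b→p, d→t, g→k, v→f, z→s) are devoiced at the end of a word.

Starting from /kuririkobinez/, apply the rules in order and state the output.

korerikobines

Rule 1 (pre-rhotic lowering): /u/ is a high vowel immediately before /r/, so it lowers to [o]. /i/ is a high vowel immediately before /r/, so it lowers to [e]. /kuririkobinez/ → korerikobinez.
Rule 2 (nasal place assimilation): no segment meets the environment; /korerikobinez/ is unchanged.
Rule 3 (final devoicing): /z/ is a voiced obstruent in word-final position, so it devoices to [s]. /korerikobinez/ → korerikobines.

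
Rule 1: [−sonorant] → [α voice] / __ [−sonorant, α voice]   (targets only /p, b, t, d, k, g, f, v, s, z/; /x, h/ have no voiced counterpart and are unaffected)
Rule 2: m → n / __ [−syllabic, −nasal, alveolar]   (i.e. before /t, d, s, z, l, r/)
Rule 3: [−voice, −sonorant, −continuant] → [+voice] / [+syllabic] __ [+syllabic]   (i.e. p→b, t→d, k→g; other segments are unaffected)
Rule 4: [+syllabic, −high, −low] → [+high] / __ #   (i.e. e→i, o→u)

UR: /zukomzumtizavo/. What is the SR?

zugonzuntizavu

Rule 1 (regressive voicing assimilation): no segment meets the environment; /zukomzumtizavo/ is unchanged.
Rule 2 (nasal place assimilation): /m/ precedes the alveolar consonant /z/, so it assimilates in place to [n]. /m/ precedes the alveolar consonant /t/, so it assimilates in place to [n]. /zukomzumtizavo/ → zukonzuntizavo.
Rule 3 (intervocalic voicing): /k/ is a voiceless stop between vowels /u/ and /o/, so it voices to [g]. /zukonzuntizavo/ → zugonzuntizavo.
Rule 4 (final vowel raising): /o/ is a mid vowel in word-final position, so it raises to [u]. /zugonzuntizavo/ → zugonzuntizavu.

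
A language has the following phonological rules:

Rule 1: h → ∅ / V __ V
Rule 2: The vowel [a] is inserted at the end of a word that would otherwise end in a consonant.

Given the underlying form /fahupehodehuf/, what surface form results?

Rule 1 (intervocalic h-deletion): /h/ occurs between vowels /a/ and /u/, so it deletes. /h/ occurs between vowels /e/ and /o/, so it deletes. /h/ occurs between vowels /e/ and /u/, so it deletes. /fahupehodehuf/ → faupeodeuf.
Rule 2 (final a-epenthesis): the form ends in the consonant /f/, so [a] is inserted word-finally. /faupeodeuf/ → faupeodeufa.

faupeodeufa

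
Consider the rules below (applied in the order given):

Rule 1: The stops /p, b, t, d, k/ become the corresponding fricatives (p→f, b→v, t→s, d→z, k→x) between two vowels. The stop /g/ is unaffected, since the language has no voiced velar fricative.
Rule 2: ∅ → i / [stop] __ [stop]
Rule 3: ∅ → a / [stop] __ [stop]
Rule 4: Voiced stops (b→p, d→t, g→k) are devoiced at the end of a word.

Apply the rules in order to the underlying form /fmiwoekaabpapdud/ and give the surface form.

Rule 1 (intervocalic spirantization): /k/ is a stop between vowels /e/ and /a/, so it spirantizes to the fricative [x]. /fmiwoekaabpapdud/ → fmiwoexaabpapdud.
Rule 2 (stop-cluster i-epenthesis): /b/ and /p/ form a stop–stop cluster, so [i] is inserted between them. /p/ and /d/ form a stop–stop cluster, so [i] is inserted between them. /fmiwoexaabpapdud/ → fmiwoexaabipapidud.
Rule 3 (stop-cluster a-epenthesis): no segment meets the environment; /fmiwoexaabipapidud/ is unchanged.
Rule 4 (final devoicing): /d/ is a voiced stop in word-final position, so it devoices to [t]. /fmiwoexaabipapidud/ → fmiwoexaabipapidut.

fmiwoexaabipapidut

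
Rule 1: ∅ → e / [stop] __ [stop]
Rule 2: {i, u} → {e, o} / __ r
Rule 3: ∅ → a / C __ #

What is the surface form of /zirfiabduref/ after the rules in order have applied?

zerfiabedorefa

Rule 1 (stop-cluster e-epenthesis): /b/ and /d/ form a stop–stop cluster, so [e] is inserted between them. /zirfiabduref/ → zirfiabeduref.
Rule 2 (pre-rhotic lowering): /i/ is a high vowel immediately before /r/, so it lowers to [e]. /u/ is a high vowel immediately before /r/, so it lowers to [o]. /zirfiabeduref/ → zerfiabedoref.
Rule 3 (final a-epenthesis): the form ends in the consonant /f/, so [a] is inserted word-finally. /zerfiabedoref/ → zerfiabedorefa.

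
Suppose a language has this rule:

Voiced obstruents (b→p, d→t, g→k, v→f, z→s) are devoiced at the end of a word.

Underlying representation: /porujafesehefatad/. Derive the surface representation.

/d/ is a voiced obstruent in word-final position, so it devoices to [t].
Surface form: [porujafesehefatat].

porujafesehefatat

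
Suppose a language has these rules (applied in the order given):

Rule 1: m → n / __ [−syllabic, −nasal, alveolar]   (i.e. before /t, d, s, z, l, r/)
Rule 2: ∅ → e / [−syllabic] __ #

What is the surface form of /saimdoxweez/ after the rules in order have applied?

saindoxweeze

Rule 1 (nasal place assimilation): /m/ precedes the alveolar consonant /d/, so it assimilates in place to [n]. /saimdoxweez/ → saindoxweez.
Rule 2 (final e-epenthesis): the form ends in the consonant /z/, so [e] is inserted word-finally. /saindoxweez/ → saindoxweeze.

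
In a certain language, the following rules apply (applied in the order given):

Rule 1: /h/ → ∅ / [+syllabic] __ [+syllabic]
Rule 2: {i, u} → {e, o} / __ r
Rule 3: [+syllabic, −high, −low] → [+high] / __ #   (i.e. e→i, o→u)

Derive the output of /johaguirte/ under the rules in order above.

joaguerti

Rule 1 (intervocalic h-deletion): /h/ occurs between vowels /o/ and /a/, so it deletes. /johaguirte/ → joaguirte.
Rule 2 (pre-rhotic lowering): /i/ is a high vowel immediately before /r/, so it lowers to [e]. /joaguirte/ → joaguerte.
Rule 3 (final vowel raising): /e/ is a mid vowel in word-final position, so it raises to [i]. /joaguerte/ → joaguerti.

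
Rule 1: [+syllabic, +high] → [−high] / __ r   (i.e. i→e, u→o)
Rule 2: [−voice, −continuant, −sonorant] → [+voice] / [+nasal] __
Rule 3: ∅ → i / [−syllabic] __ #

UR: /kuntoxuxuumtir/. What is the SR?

kundoxuxuumderi

Rule 1 (pre-rhotic lowering): /i/ is a high vowel immediately before /r/, so it lowers to [e]. /kuntoxuxuumtir/ → kuntoxuxuumter.
Rule 2 (post-nasal voicing): /t/ is a voiceless stop immediately after the nasal /n/, so it voices to [d]. /t/ is a voiceless stop immediately after the nasal /m/, so it voices to [d]. /kuntoxuxuumter/ → kundoxuxuumder.
Rule 3 (final i-epenthesis): the form ends in the consonant /r/, so [i] is inserted word-finally. /kundoxuxuumder/ → kundoxuxuumderi.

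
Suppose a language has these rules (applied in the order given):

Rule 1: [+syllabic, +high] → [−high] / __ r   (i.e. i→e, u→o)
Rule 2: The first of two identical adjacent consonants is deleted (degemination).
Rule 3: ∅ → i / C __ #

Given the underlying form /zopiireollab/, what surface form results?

Rule 1 (pre-rhotic lowering): /i/ is a high vowel immediately before /r/, so it lowers to [e]. /zopiireollab/ → zopiereollab.
Rule 2 (degemination): /ll/ is a geminate; the first /l/ deletes. /zopiereollab/ → zopiereolab.
Rule 3 (final i-epenthesis): the form ends in the consonant /b/, so [i] is inserted word-finally. /zopiereolab/ → zopiereolabi.

zopiereolabi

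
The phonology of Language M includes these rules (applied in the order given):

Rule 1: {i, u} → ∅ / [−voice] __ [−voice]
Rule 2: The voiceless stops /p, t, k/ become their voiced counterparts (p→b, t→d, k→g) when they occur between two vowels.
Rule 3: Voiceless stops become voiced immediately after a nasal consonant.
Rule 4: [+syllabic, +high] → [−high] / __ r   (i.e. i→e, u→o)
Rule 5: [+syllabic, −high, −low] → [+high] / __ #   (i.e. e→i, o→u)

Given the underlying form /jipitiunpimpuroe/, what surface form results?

jiptiunbimboroi

Rule 1 (high vowel syncope): /i/ is a high vowel flanked by voiceless consonants /p/ and /t/, so it deletes. /jipitiunpimpuroe/ → jiptiunpimpuroe.
Rule 2 (intervocalic voicing): no segment meets the environment; /jiptiunpimpuroe/ is unchanged.
Rule 3 (post-nasal voicing): /p/ is a voiceless stop immediately after the nasal /n/, so it voices to [b]. /p/ is a voiceless stop immediately after the nasal /m/, so it voices to [b]. /jiptiunpimpuroe/ → jiptiunbimburoe.
Rule 4 (pre-rhotic lowering): /u/ is a high vowel immediately before /r/, so it lowers to [o]. /jiptiunbimburoe/ → jiptiunbimboroe.
Rule 5 (final vowel raising): /e/ is a mid vowel in word-final position, so it raises to [i]. /jiptiunbimboroe/ → jiptiunbimboroi.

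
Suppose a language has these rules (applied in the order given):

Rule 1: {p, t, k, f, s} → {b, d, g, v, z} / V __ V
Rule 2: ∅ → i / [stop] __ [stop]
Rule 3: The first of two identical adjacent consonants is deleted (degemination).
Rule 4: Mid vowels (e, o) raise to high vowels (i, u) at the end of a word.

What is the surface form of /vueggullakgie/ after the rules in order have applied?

vuegigulakigii

Rule 1 (intervocalic voicing): no segment meets the environment; /vueggullakgie/ is unchanged.
Rule 2 (stop-cluster i-epenthesis): /g/ and /g/ form a stop–stop cluster, so [i] is inserted between them. /k/ and /g/ form a stop–stop cluster, so [i] is inserted between them. /vueggullakgie/ → vuegigullakigie.
Rule 3 (degemination): /ll/ is a geminate; the first /l/ deletes. /vuegigullakigie/ → vuegigulakigie.
Rule 4 (final vowel raising): /e/ is a mid vowel in word-final position, so it raises to [i]. /vuegigulakigie/ → vuegigulakigii.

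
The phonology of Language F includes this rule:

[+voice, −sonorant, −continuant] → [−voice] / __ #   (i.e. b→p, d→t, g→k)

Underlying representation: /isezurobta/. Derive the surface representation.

isezurobta

No segment of /isezurobta/ meets the structural description of the rule, so the form surfaces unchanged.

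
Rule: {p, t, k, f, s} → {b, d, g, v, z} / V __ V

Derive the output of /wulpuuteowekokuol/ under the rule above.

/t/ is a voiceless obstruent between vowels /u/ and /e/, so it voices to [d].
/k/ is a voiceless obstruent between vowels /e/ and /o/, so it voices to [g].
/k/ is a voiceless obstruent between vowels /o/ and /u/, so it voices to [g].
The other instance of /p/ does not occur in the required environment and remains unchanged.
Surface form: [wulpuudeowegoguol].

wulpuudeowegoguol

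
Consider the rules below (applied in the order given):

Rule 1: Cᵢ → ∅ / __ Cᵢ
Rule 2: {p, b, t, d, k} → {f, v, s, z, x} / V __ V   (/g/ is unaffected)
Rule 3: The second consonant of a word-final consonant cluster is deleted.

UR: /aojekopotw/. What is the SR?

Rule 1 (degemination): no segment meets the environment; /aojekopotw/ is unchanged.
Rule 2 (intervocalic spirantization): /k/ is a stop between vowels /e/ and /o/, so it spirantizes to the fricative [x]. /p/ is a stop between vowels /o/ and /o/, so it spirantizes to the fricative [f]. /aojekopotw/ → aojexofotw.
Rule 3 (final cluster simplification): /w/ is the second consonant of a word-final cluster /tw/, so it deletes. /aojexofotw/ → aojexofot.

aojexofot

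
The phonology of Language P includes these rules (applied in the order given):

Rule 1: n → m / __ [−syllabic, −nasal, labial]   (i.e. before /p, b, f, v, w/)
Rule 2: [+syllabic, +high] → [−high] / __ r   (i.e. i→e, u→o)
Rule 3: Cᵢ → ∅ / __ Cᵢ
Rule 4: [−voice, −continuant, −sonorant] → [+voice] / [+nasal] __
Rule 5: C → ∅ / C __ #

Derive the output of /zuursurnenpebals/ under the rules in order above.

Rule 1 (nasal place assimilation): /n/ precedes the labial consonant /p/, so it assimilates in place to [m]. /zuursurnenpebals/ → zuursurnempebals.
Rule 2 (pre-rhotic lowering): /u/ is a high vowel immediately before /r/, so it lowers to [o]. /u/ is a high vowel immediately before /r/, so it lowers to [o]. /zuursurnempebals/ → zuorsornempebals.
Rule 3 (degemination): no segment meets the environment; /zuorsornempebals/ is unchanged.
Rule 4 (post-nasal voicing): /p/ is a voiceless stop immediately after the nasal /m/, so it voices to [b]. /zuorsornempebals/ → zuorsornembebals.
Rule 5 (final cluster simplification): /s/ is the second consonant of a word-final cluster /ls/, so it deletes. /zuorsornembebals/ → zuorsornembebal.

zuorsornembebal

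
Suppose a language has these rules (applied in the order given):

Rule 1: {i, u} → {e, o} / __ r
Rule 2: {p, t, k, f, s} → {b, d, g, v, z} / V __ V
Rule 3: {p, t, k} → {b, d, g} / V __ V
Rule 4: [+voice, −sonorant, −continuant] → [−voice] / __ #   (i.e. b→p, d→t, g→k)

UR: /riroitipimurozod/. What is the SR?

reroidibimorozot

Rule 1 (pre-rhotic lowering): /i/ is a high vowel immediately before /r/, so it lowers to [e]. /u/ is a high vowel immediately before /r/, so it lowers to [o]. /riroitipimurozod/ → reroitipimorozod.
Rule 2 (intervocalic voicing): /t/ is a voiceless obstruent between vowels /i/ and /i/, so it voices to [d]. /p/ is a voiceless obstruent between vowels /i/ and /i/, so it voices to [b]. /reroitipimorozod/ → reroidibimorozod.
Rule 3 (intervocalic voicing): no segment meets the environment; /reroidibimorozod/ is unchanged.
Rule 4 (final devoicing): /d/ is a voiced stop in word-final position, so it devoices to [t]. /reroidibimorozod/ → reroidibimorozot.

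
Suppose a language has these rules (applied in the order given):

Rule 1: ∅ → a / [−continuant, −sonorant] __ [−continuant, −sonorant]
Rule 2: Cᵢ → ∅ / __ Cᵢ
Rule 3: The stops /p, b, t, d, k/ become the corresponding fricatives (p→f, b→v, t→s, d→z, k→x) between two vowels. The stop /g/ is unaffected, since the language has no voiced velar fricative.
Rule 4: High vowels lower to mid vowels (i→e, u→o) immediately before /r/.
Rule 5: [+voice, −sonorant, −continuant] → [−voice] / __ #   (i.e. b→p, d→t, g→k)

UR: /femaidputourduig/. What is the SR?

Rule 1 (stop-cluster a-epenthesis): /d/ and /p/ form a stop–stop cluster, so [a] is inserted between them. /femaidputourduig/ → femaidaputourduig.
Rule 2 (degemination): no segment meets the environment; /femaidaputourduig/ is unchanged.
Rule 3 (intervocalic spirantization): /d/ is a stop between vowels /i/ and /a/, so it spirantizes to the fricative [z]. /p/ is a stop between vowels /a/ and /u/, so it spirantizes to the fricative [f]. /t/ is a stop between vowels /u/ and /o/, so it spirantizes to the fricative [s]. /femaidaputourduig/ → femaizafusourduig.
Rule 4 (pre-rhotic lowering): /u/ is a high vowel immediately before /r/, so it lowers to [o]. /femaizafusourduig/ → femaizafusoorduig.
Rule 5 (final devoicing): /g/ is a voiced stop in word-final position, so it devoices to [k]. /femaizafusoorduig/ → femaizafusoorduik.

femaizafusoorduik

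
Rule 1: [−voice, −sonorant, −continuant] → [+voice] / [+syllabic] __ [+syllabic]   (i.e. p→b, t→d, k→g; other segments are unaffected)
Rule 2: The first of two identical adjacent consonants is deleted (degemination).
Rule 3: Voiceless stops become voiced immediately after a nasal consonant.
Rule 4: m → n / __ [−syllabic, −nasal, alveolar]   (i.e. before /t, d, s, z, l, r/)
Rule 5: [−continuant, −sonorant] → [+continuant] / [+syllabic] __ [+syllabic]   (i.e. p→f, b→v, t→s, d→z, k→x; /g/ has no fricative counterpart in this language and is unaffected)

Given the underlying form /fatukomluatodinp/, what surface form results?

Rule 1 (intervocalic voicing): /t/ is a voiceless stop between vowels /a/ and /u/, so it voices to [d]. /k/ is a voiceless stop between vowels /u/ and /o/, so it voices to [g]. /t/ is a voiceless stop between vowels /a/ and /o/, so it voices to [d]. /fatukomluatodinp/ → fadugomluadodinp.
Rule 2 (degemination): no segment meets the environment; /fadugomluadodinp/ is unchanged.
Rule 3 (post-nasal voicing): /p/ is a voiceless stop immediately after the nasal /n/, so it voices to [b]. /fadugomluadodinp/ → fadugomluadodinb.
Rule 4 (nasal place assimilation): /m/ precedes the alveolar consonant /l/, so it assimilates in place to [n]. /fadugomluadodinb/ → fadugonluadodinb.
Rule 5 (intervocalic spirantization): /d/ is a stop between vowels /a/ and /u/, so it spirantizes to the fricative [z]. /d/ is a stop between vowels /a/ and /o/, so it spirantizes to the fricative [z]. /d/ is a stop between vowels /o/ and /i/, so it spirantizes to the fricative [z]. /fadugonluadodinb/ → fazugonluazozinb.

fazugonluazozinb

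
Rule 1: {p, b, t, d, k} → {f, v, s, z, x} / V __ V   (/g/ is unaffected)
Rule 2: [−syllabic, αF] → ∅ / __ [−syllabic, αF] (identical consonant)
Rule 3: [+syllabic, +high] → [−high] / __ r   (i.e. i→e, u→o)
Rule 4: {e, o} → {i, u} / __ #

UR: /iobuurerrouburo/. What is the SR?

Rule 1 (intervocalic spirantization): /b/ is a stop between vowels /o/ and /u/, so it spirantizes to the fricative [v]. /b/ is a stop between vowels /u/ and /u/, so it spirantizes to the fricative [v]. /iobuurerrouburo/ → iovuurerrouvuro.
Rule 2 (degemination): /rr/ is a geminate; the first /r/ deletes. /iovuurerrouvuro/ → iovuurerouvuro.
Rule 3 (pre-rhotic lowering): /u/ is a high vowel immediately before /r/, so it lowers to [o]. /u/ is a high vowel immediately before /r/, so it lowers to [o]. /iovuurerouvuro/ → iovuorerouvoro.
Rule 4 (final vowel raising): /o/ is a mid vowel in word-final position, so it raises to [u]. /iovuorerouvoro/ → iovuorerouvoru.

iovuorerouvoru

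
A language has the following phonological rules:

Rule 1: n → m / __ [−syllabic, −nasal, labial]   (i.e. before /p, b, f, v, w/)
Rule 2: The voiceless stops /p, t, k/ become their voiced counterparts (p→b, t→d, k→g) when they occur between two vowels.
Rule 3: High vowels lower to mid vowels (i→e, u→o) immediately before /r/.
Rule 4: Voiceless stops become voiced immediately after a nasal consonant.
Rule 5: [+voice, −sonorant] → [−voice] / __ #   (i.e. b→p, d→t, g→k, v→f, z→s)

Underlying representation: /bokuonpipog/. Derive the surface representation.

boguombibok

Rule 1 (nasal place assimilation): /n/ precedes the labial consonant /p/, so it assimilates in place to [m]. /bokuonpipog/ → bokuompipog.
Rule 2 (intervocalic voicing): /k/ is a voiceless stop between vowels /o/ and /u/, so it voices to [g]. /p/ is a voiceless stop between vowels /i/ and /o/, so it voices to [b]. /bokuompipog/ → boguompibog.
Rule 3 (pre-rhotic lowering): no segment meets the environment; /boguompibog/ is unchanged.
Rule 4 (post-nasal voicing): /p/ is a voiceless stop immediately after the nasal /m/, so it voices to [b]. /boguompibog/ → boguombibog.
Rule 5 (final devoicing): /g/ is a voiced obstruent in word-final position, so it devoices to [k]. /boguombibog/ → boguombibok.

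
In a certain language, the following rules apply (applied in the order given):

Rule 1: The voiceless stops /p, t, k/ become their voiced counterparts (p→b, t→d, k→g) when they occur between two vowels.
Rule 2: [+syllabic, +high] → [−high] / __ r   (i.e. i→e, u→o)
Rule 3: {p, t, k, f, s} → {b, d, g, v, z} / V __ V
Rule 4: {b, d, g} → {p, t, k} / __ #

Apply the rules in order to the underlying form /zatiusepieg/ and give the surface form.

Rule 1 (intervocalic voicing): /t/ is a voiceless stop between vowels /a/ and /i/, so it voices to [d]. /p/ is a voiceless stop between vowels /e/ and /i/, so it voices to [b]. /zatiusepieg/ → zadiusebieg.
Rule 2 (pre-rhotic lowering): no segment meets the environment; /zadiusebieg/ is unchanged.
Rule 3 (intervocalic voicing): /s/ is a voiceless obstruent between vowels /u/ and /e/, so it voices to [z]. /zadiusebieg/ → zadiuzebieg.
Rule 4 (final devoicing): /g/ is a voiced stop in word-final position, so it devoices to [k]. /zadiuzebieg/ → zadiuzebiek.

zadiuzebiek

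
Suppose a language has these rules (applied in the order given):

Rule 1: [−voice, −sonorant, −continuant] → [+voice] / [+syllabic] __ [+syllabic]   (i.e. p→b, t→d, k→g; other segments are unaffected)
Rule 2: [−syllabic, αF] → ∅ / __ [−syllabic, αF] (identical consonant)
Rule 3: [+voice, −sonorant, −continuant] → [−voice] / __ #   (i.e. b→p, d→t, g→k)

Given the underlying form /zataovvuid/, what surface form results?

Rule 1 (intervocalic voicing): /t/ is a voiceless stop between vowels /a/ and /a/, so it voices to [d]. /zataovvuid/ → zadaovvuid.
Rule 2 (degemination): /vv/ is a geminate; the first /v/ deletes. /zadaovvuid/ → zadaovuid.
Rule 3 (final devoicing): /d/ is a voiced stop in word-final position, so it devoices to [t]. /zadaovuid/ → zadaovuit.

zadaovuit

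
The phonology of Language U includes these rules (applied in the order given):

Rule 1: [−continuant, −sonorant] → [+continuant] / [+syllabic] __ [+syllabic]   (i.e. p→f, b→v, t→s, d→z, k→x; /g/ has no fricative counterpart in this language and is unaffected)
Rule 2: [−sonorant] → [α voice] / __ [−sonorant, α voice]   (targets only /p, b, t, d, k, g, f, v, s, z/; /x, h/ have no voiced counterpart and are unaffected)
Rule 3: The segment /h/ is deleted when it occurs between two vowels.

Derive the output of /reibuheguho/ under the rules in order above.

reivueguo

Rule 1 (intervocalic spirantization): /b/ is a stop between vowels /i/ and /u/, so it spirantizes to the fricative [v]. /reibuheguho/ → reivuheguho.
Rule 2 (regressive voicing assimilation): no segment meets the environment; /reivuheguho/ is unchanged.
Rule 3 (intervocalic h-deletion): /h/ occurs between vowels /u/ and /e/, so it deletes. /h/ occurs between vowels /u/ and /o/, so it deletes. /reivuheguho/ → reivueguo.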